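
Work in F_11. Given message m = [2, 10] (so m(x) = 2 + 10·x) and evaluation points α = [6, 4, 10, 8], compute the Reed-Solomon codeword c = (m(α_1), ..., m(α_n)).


c = [7, 9, 3, 5]

Message polynomial: m(x) = 2 + 10·x (mod 11).
For each evaluation point α_i, compute m(α_i) mod 11:
  α_1 = 6: Horner steps 10 → 7, so m(6) = 7.
  α_2 = 4: Horner steps 10 → 9, so m(4) = 9.
  α_3 = 10: Horner steps 10 → 3, so m(10) = 3.
  α_4 = 8: Horner steps 10 → 5, so m(8) = 5.
Codeword c = [7, 9, 3, 5] ∈ F_11^4.


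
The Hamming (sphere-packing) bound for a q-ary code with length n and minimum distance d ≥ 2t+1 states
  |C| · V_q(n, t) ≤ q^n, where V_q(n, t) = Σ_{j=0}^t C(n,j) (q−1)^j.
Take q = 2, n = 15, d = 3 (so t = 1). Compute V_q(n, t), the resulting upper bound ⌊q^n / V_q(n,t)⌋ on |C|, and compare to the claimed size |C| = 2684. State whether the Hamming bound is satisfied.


V_q(n, t) = 16, q^n = 32768, Hamming bound = 2048, |C| = 2684 > bound (violated).

Step 1: Compute V_q(n, t) = Σ_{j=0}^1 C(n, j) (q−1)^j.
  j = 0: C(15,0)·(1)^0 = 1·1 = 1.
  j = 1: C(15,1)·(1)^1 = 15·1 = 15.
  V_q(n, t) = 1 + 15 = 16.
Step 2: q^n = 2^15 = 32768.
Step 3: Hamming bound ⌊q^n / V_q(n,t)⌋ = ⌊32768/16⌋ = 2048.
Step 4: Compare |C| = 2684 to 2048: violated.
The claimed |C| lies above the Hamming bound, so no 2-ary code of length 15 with d ≥ 3 can have 2684 codewords.


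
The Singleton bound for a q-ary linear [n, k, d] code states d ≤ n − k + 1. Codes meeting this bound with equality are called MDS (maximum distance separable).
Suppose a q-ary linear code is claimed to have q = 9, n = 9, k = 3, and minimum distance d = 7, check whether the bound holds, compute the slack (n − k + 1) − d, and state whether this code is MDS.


Singleton RHS = n − k + 1 = 7, slack = 0, bound satisfied, MDS.

Singleton bound: d ≤ n − k + 1.
Here n = 9, k = 3, so n − k + 1 = 7.
Given d = 7, check d ≤ 7: YES.
Slack = (n − k + 1) − d = 0.
The code is MDS (slack = 0).
Description: the claimed parameters are [9, 3, 7]_9; such a code would be MDS (meets Singleton bound).


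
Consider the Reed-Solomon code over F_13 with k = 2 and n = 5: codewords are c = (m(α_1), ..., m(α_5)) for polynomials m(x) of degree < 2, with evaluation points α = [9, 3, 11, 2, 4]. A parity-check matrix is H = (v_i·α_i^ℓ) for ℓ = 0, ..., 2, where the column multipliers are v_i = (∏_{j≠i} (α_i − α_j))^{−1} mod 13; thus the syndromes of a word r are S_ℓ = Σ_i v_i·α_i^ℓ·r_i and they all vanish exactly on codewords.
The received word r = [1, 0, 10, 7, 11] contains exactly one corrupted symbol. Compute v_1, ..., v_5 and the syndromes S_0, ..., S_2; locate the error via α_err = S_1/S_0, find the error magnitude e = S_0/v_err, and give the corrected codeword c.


S = (2, 4, 8), error at position 4, error magnitude e = 5, c = [1, 0, 10, 2, 11].

Step 1: column multipliers v_i = (∏_{j≠i}(α_i − α_j))^{−1} mod 13.
  i = 1 (α = 9): (9−3)(9−11)(9−2)(9−4) = 6·(−2)·7·5 = −420 ≡ 9, so v_1 = 9^{−1} = 3 (mod 13).
  i = 2 (α = 3): (3−9)(3−11)(3−2)(3−4) = (−6)·(−8)·1·(−1) = −48 ≡ 4, so v_2 = 4^{−1} = 10 (mod 13).
  i = 3 (α = 11): (11−9)(11−3)(11−2)(11−4) = 2·8·9·7 = 1008 ≡ 7, so v_3 = 7^{−1} = 2 (mod 13).
  i = 4 (α = 2): (2−9)(2−3)(2−11)(2−4) = (−7)·(−1)·(−9)·(−2) = 126 ≡ 9, so v_4 = 9^{−1} = 3 (mod 13).
  i = 5 (α = 4): (4−9)(4−3)(4−11)(4−2) = (−5)·1·(−7)·2 = 70 ≡ 5, so v_5 = 5^{−1} = 8 (mod 13).
  v = [3, 10, 2, 3, 8].
Step 2: syndromes of r = [1, 0, 10, 7, 11] (all sums mod 13).
  S_0 = Σ v_i r_i = 3·1 + 10·0 + 2·10 + 3·7 + 8·11 = 132 ≡ 2.
  S_1 = Σ v_i α_i r_i = 3·9·1 + 10·3·0 + 2·11·10 + 3·2·7 + 8·4·11 = 641 ≡ 4.
  α_i^2 mod 13 = [3, 9, 4, 4, 3].
  S_2 = Σ v_i α_i^2 r_i = 3·3·1 + 10·9·0 + 2·4·10 + 3·4·7 + 8·3·11 = 437 ≡ 8.
  S = (2, 4, 8) ≠ 0, so r is not a codeword (an error is present).
Step 3: locate the error. For a single error e at position i, S_ℓ = v_i·e·α_i^ℓ, so α_err = S_1/S_0.
  S_0^{−1} = 2^{−1} = 7 (mod 13), so α_err = 4·7 = 28 ≡ 2 = α_4. Error position i = 4.
  Consistency check: S_2/S_1 = 8·10 = 80 ≡ 2 = α_err ✓ (single-error assumption holds).
Step 4: error magnitude e = S_0/v_4 = S_0·∏_{j≠4}(α_4 − α_j) = 2·9 = 18 ≡ 5 (mod 13).
Step 5: correct position 4: c_4 = r_4 − e = 7 − 5 ≡ 2 (mod 13). Hence c = [1, 0, 10, 2, 11].
  Check: interpolating c through the α_i gives m(x) = 6 + 11·x (degree < 2) with m(α_i) = c_i for every i, so c is indeed a codeword.


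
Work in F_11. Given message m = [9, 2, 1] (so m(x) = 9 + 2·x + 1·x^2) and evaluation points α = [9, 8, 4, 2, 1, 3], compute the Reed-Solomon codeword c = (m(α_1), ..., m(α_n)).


c = [9, 1, 0, 6, 1, 2]

Message polynomial: m(x) = 9 + 2·x + 1·x^2 (mod 11).
For each evaluation point α_i, compute m(α_i) mod 11:
  α_1 = 9: Horner steps 1 → 0 → 9, so m(9) = 9.
  α_2 = 8: Horner steps 1 → 10 → 1, so m(8) = 1.
  α_3 = 4: Horner steps 1 → 6 → 0, so m(4) = 0.
  α_4 = 2: Horner steps 1 → 4 → 6, so m(2) = 6.
  α_5 = 1: Horner steps 1 → 3 → 1, so m(1) = 1.
  α_6 = 3: Horner steps 1 → 5 → 2, so m(3) = 2.
Codeword c = [9, 1, 0, 6, 1, 2] ∈ F_11^6.


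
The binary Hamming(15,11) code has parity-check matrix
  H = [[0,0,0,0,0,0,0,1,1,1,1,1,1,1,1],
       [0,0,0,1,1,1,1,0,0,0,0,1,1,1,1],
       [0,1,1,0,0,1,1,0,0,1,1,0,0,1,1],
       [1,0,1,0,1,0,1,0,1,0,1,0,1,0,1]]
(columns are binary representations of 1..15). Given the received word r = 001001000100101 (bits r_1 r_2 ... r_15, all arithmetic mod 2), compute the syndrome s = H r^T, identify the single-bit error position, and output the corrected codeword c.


s = (1, 1, 0, 1)^T, error position = 13, corrected codeword c = 001001000100001

Compute s = H r^T mod 2 one row at a time:
  s_1 = 0 + 0 + 1 + 0 + 0 + 1 + 0 + 1 = 3 ≡ 1 (mod 2).
  s_2 = 0 + 0 + 1 + 0 + 0 + 1 + 0 + 1 = 3 ≡ 1 (mod 2).
  s_3 = 0 + 1 + 1 + 0 + 1 + 0 + 0 + 1 = 4 ≡ 0 (mod 2).
  s_4 = 0 + 1 + 0 + 0 + 0 + 0 + 1 + 1 = 3 ≡ 1 (mod 2).
s = (1, 1, 0, 1)^T — this equals column 13 of H (binary 1101), so error is at position 13.
Correct: flip bit 13 of r = 001001000100101 to get c = 001001000100001.


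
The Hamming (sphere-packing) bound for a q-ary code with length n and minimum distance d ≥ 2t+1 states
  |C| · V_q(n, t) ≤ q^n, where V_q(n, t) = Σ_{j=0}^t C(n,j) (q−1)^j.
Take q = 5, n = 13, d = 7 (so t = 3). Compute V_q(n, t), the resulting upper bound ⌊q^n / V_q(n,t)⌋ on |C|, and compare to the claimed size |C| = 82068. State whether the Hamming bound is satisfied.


V_q(n, t) = 19605, q^n = 1220703125, Hamming bound = 62264, |C| = 82068 > bound (violated).

Step 1: Compute V_q(n, t) = Σ_{j=0}^3 C(n, j) (q−1)^j.
  j = 0: C(13,0)·(4)^0 = 1·1 = 1.
  j = 1: C(13,1)·(4)^1 = 13·4 = 52.
  j = 2: C(13,2)·(4)^2 = 78·16 = 1248.
  j = 3: C(13,3)·(4)^3 = 286·64 = 18304.
  V_q(n, t) = 1 + 52 + 1248 + 18304 = 19605.
Step 2: q^n = 5^13 = 1220703125.
Step 3: Hamming bound ⌊q^n / V_q(n,t)⌋ = ⌊1220703125/19605⌋ = 62264.
Step 4: Compare |C| = 82068 to 62264: violated.
The claimed |C| lies above the Hamming bound, so no 5-ary code of length 13 with d ≥ 7 can have 82068 codewords.


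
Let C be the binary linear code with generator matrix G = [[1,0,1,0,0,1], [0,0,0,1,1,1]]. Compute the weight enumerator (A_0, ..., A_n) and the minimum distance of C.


Weight distribution: A_0 = 1, A_3 = 2, A_4 = 1. Minimum distance d = 3.

Enumerate all 2^2 = 4 messages m ∈ F_2^2.
For each, compute codeword c = mG in F_2^6, then tally its weight.
  m = 00 → c = 000000, weight = 0.
  m = 10 → c = 101001, weight = 3.
  m = 01 → c = 000111, weight = 3.
  m = 11 → c = 101110, weight = 4.
Tally weights:
  weight 0: 1 codewords.
  weight 3: 2 codewords.
  weight 4: 1 codewords.
Minimum distance d = smallest w > 0 with A_w > 0 = 3.
Sanity: Σ A_w = 4 = 2^2 = 4 ✓.


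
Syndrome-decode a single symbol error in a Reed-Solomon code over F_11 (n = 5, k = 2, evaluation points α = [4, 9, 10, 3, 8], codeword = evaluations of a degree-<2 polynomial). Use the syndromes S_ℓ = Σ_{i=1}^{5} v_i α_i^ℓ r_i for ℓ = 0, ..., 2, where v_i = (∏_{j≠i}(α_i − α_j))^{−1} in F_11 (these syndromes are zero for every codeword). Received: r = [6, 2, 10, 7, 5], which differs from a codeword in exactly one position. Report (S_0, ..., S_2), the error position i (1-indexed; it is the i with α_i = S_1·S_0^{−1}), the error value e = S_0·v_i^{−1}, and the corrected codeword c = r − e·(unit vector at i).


S = (9, 5, 4), error at position 4, error magnitude e = 9, c = [6, 2, 10, 9, 5].

Step 1: column multipliers v_i = (∏_{j≠i}(α_i − α_j))^{−1} mod 11.
  i = 1 (α = 4): (4−9)(4−10)(4−3)(4−8) = (−5)·(−6)·1·(−4) = −120 ≡ 1, so v_1 = 1^{−1} = 1 (mod 11).
  i = 2 (α = 9): (9−4)(9−10)(9−3)(9−8) = 5·(−1)·6·1 = −30 ≡ 3, so v_2 = 3^{−1} = 4 (mod 11).
  i = 3 (α = 10): (10−4)(10−9)(10−3)(10−8) = 6·1·7·2 = 84 ≡ 7, so v_3 = 7^{−1} = 8 (mod 11).
  i = 4 (α = 3): (3−4)(3−9)(3−10)(3−8) = (−1)·(−6)·(−7)·(−5) = 210 ≡ 1, so v_4 = 1^{−1} = 1 (mod 11).
  i = 5 (α = 8): (8−4)(8−9)(8−10)(8−3) = 4·(−1)·(−2)·5 = 40 ≡ 7, so v_5 = 7^{−1} = 8 (mod 11).
  v = [1, 4, 8, 1, 8].
Step 2: syndromes of r = [6, 2, 10, 7, 5] (all sums mod 11).
  S_0 = Σ v_i r_i = 1·6 + 4·2 + 8·10 + 1·7 + 8·5 = 141 ≡ 9.
  S_1 = Σ v_i α_i r_i = 1·4·6 + 4·9·2 + 8·10·10 + 1·3·7 + 8·8·5 = 1237 ≡ 5.
  α_i^2 mod 11 = [5, 4, 1, 9, 9].
  S_2 = Σ v_i α_i^2 r_i = 1·5·6 + 4·4·2 + 8·1·10 + 1·9·7 + 8·9·5 = 565 ≡ 4.
  S = (9, 5, 4) ≠ 0, so r is not a codeword (an error is present).
Step 3: locate the error. For a single error e at position i, S_ℓ = v_i·e·α_i^ℓ, so α_err = S_1/S_0.
  S_0^{−1} = 9^{−1} = 5 (mod 11), so α_err = 5·5 = 25 ≡ 3 = α_4. Error position i = 4.
  Consistency check: S_2/S_1 = 4·9 = 36 ≡ 3 = α_err ✓ (single-error assumption holds).
Step 4: error magnitude e = S_0/v_4 = S_0·∏_{j≠4}(α_4 − α_j) = 9·1 = 9 ≡ 9 (mod 11).
Step 5: correct position 4: c_4 = r_4 − e = 7 − 9 ≡ 9 (mod 11). Hence c = [6, 2, 10, 9, 5].
  Check: interpolating c through the α_i gives m(x) = 7 + 8·x (degree < 2) with m(α_i) = c_i for every i, so c is indeed a codeword.


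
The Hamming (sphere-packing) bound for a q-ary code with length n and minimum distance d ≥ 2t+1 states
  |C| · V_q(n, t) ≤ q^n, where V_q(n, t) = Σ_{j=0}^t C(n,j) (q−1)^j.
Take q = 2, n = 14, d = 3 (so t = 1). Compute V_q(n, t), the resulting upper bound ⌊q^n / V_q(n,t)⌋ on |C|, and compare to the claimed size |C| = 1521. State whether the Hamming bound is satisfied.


V_q(n, t) = 15, q^n = 16384, Hamming bound = 1092, |C| = 1521 > bound (violated).

Step 1: Compute V_q(n, t) = Σ_{j=0}^1 C(n, j) (q−1)^j.
  j = 0: C(14,0)·(1)^0 = 1·1 = 1.
  j = 1: C(14,1)·(1)^1 = 14·1 = 14.
  V_q(n, t) = 1 + 14 = 15.
Step 2: q^n = 2^14 = 16384.
Step 3: Hamming bound ⌊q^n / V_q(n,t)⌋ = ⌊16384/15⌋ = 1092.
Step 4: Compare |C| = 1521 to 1092: violated.
The claimed |C| lies above the Hamming bound, so no 2-ary code of length 14 with d ≥ 3 can have 1521 codewords.


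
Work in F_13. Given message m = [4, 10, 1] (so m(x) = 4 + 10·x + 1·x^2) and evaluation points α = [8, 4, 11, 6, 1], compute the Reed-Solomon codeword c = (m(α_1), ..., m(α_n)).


c = [5, 8, 1, 9, 2]

Message polynomial: m(x) = 4 + 10·x + 1·x^2 (mod 13).
For each evaluation point α_i, compute m(α_i) mod 13:
  α_1 = 8: Horner steps 1 → 5 → 5, so m(8) = 5.
  α_2 = 4: Horner steps 1 → 1 → 8, so m(4) = 8.
  α_3 = 11: Horner steps 1 → 8 → 1, so m(11) = 1.
  α_4 = 6: Horner steps 1 → 3 → 9, so m(6) = 9.
  α_5 = 1: Horner steps 1 → 11 → 2, so m(1) = 2.
Codeword c = [5, 8, 1, 9, 2] ∈ F_13^5.


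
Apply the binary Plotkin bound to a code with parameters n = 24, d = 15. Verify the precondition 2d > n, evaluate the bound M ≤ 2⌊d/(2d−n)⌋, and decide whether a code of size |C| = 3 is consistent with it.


Plotkin bound M ≤ 4; given |C| = 3 ≤ bound (satisfied).

Check applicability: 2d = 30, n = 24.
2d − n = 6 > 0, so Plotkin applies.
Compute d/(2d−n) = 15/6 ≈ 2.5000.
⌊d/(2d−n)⌋ = 2.
Plotkin bound: M ≤ 2·2 = 4.
Given |C| = 3, check: satisfied.
This |C| is below the Plotkin bound.


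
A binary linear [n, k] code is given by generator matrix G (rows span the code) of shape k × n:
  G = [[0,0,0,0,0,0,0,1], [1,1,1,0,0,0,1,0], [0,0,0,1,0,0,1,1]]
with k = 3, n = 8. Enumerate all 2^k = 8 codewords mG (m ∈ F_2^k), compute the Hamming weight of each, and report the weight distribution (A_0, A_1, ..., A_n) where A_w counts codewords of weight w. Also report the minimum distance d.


Weight distribution: A_0 = 1, A_1 = 1, A_2 = 1, A_3 = 1, A_4 = 2, A_5 = 2. Minimum distance d = 1.

Enumerate all 2^3 = 8 messages m ∈ F_2^3.
For each, compute codeword c = mG in F_2^8, then tally its weight.
  m = 000 → c = 00000000, weight = 0.
  m = 100 → c = 00000001, weight = 1.
  m = 010 → c = 11100010, weight = 4.
  m = 110 → c = 11100011, weight = 5.
  m = 001 → c = 00010011, weight = 3.
  m = 101 → c = 00010010, weight = 2.
  m = 011 → c = 11110001, weight = 5.
  m = 111 → c = 11110000, weight = 4.
Tally weights:
  weight 0: 1 codewords.
  weight 1: 1 codewords.
  weight 2: 1 codewords.
  weight 3: 1 codewords.
  weight 4: 2 codewords.
  weight 5: 2 codewords.
Minimum distance d = smallest w > 0 with A_w > 0 = 1.
Sanity: Σ A_w = 8 = 2^3 = 8 ✓.


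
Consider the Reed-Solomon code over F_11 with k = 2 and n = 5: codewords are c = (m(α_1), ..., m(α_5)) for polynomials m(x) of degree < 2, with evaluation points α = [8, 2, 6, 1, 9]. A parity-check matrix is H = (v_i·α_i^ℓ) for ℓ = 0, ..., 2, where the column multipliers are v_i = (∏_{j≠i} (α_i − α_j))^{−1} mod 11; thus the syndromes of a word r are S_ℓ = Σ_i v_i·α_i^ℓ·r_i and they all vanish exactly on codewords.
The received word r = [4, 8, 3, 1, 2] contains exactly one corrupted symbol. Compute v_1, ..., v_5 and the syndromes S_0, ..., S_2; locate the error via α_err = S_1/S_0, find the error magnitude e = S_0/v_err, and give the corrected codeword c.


S = (5, 7, 1), error at position 1, error magnitude e = 9, c = [6, 8, 3, 1, 2].

Step 1: column multipliers v_i = (∏_{j≠i}(α_i − α_j))^{−1} mod 11.
  i = 1 (α = 8): (8−2)(8−6)(8−1)(8−9) = 6·2·7·(−1) = −84 ≡ 4, so v_1 = 4^{−1} = 3 (mod 11).
  i = 2 (α = 2): (2−8)(2−6)(2−1)(2−9) = (−6)·(−4)·1·(−7) = −168 ≡ 8, so v_2 = 8^{−1} = 7 (mod 11).
  i = 3 (α = 6): (6−8)(6−2)(6−1)(6−9) = (−2)·4·5·(−3) = 120 ≡ 10, so v_3 = 10^{−1} = 10 (mod 11).
  i = 4 (α = 1): (1−8)(1−2)(1−6)(1−9) = (−7)·(−1)·(−5)·(−8) = 280 ≡ 5, so v_4 = 5^{−1} = 9 (mod 11).
  i = 5 (α = 9): (9−8)(9−2)(9−6)(9−1) = 1·7·3·8 = 168 ≡ 3, so v_5 = 3^{−1} = 4 (mod 11).
  v = [3, 7, 10, 9, 4].
Step 2: syndromes of r = [4, 8, 3, 1, 2] (all sums mod 11).
  S_0 = Σ v_i r_i = 3·4 + 7·8 + 10·3 + 9·1 + 4·2 = 115 ≡ 5.
  S_1 = Σ v_i α_i r_i = 3·8·4 + 7·2·8 + 10·6·3 + 9·1·1 + 4·9·2 = 469 ≡ 7.
  α_i^2 mod 11 = [9, 4, 3, 1, 4].
  S_2 = Σ v_i α_i^2 r_i = 3·9·4 + 7·4·8 + 10·3·3 + 9·1·1 + 4·4·2 = 463 ≡ 1.
  S = (5, 7, 1) ≠ 0, so r is not a codeword (an error is present).
Step 3: locate the error. For a single error e at position i, S_ℓ = v_i·e·α_i^ℓ, so α_err = S_1/S_0.
  S_0^{−1} = 5^{−1} = 9 (mod 11), so α_err = 7·9 = 63 ≡ 8 = α_1. Error position i = 1.
  Consistency check: S_2/S_1 = 1·8 = 8 ≡ 8 = α_err ✓ (single-error assumption holds).
Step 4: error magnitude e = S_0/v_1 = S_0·∏_{j≠1}(α_1 − α_j) = 5·4 = 20 ≡ 9 (mod 11).
Step 5: correct position 1: c_1 = r_1 − e = 4 − 9 ≡ 6 (mod 11). Hence c = [6, 8, 3, 1, 2].
  Check: interpolating c through the α_i gives m(x) = 5 + 7·x (degree < 2) with m(α_i) = c_i for every i, so c is indeed a codeword.


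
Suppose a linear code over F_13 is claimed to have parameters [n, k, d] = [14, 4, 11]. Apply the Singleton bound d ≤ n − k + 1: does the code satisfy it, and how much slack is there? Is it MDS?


Singleton RHS = n − k + 1 = 11, slack = 0, bound satisfied, MDS.

Singleton bound: d ≤ n − k + 1.
Here n = 14, k = 4, so n − k + 1 = 11.
Given d = 11, check d ≤ 11: YES.
Slack = (n − k + 1) − d = 0.
The code is MDS (slack = 0).
Description: the claimed parameters are [14, 4, 11]_13; such a code would be MDS (meets Singleton bound).


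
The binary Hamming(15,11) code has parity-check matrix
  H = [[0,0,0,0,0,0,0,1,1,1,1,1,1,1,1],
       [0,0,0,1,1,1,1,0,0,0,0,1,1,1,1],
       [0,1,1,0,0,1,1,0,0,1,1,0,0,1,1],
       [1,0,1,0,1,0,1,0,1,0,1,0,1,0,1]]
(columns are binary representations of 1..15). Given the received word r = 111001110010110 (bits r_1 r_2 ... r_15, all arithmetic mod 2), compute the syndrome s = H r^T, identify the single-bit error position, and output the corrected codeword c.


s = (0, 0, 0, 1)^T, error position = 1, corrected codeword c = 011001110010110

Compute s = H r^T mod 2 one row at a time:
  s_1 = 1 + 0 + 0 + 1 + 0 + 1 + 1 + 0 = 4 ≡ 0 (mod 2).
  s_2 = 0 + 0 + 1 + 1 + 0 + 1 + 1 + 0 = 4 ≡ 0 (mod 2).
  s_3 = 1 + 1 + 1 + 1 + 0 + 1 + 1 + 0 = 6 ≡ 0 (mod 2).
  s_4 = 1 + 1 + 0 + 1 + 0 + 1 + 1 + 0 = 5 ≡ 1 (mod 2).
s = (0, 0, 0, 1)^T — this equals column 1 of H (binary 0001), so error is at position 1.
Correct: flip bit 1 of r = 111001110010110 to get c = 011001110010110.


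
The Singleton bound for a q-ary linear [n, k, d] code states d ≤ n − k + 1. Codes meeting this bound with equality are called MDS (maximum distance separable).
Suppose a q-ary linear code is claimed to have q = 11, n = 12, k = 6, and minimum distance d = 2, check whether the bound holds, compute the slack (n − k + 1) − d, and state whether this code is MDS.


Singleton RHS = n − k + 1 = 7, slack = 5, bound satisfied, not MDS.

Singleton bound: d ≤ n − k + 1.
Here n = 12, k = 6, so n − k + 1 = 7.
Given d = 2, check d ≤ 7: YES.
Slack = (n − k + 1) − d = 5.
The code is NOT MDS (slack = 5 > 0).
Description: the claimed parameters are [12, 6, 2]_11; such a code would be non-MDS.


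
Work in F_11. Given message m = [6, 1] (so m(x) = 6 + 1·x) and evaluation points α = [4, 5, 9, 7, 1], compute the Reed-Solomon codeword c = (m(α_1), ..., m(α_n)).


c = [10, 0, 4, 2, 7]

Message polynomial: m(x) = 6 + 1·x (mod 11).
For each evaluation point α_i, compute m(α_i) mod 11:
  α_1 = 4: Horner steps 1 → 10, so m(4) = 10.
  α_2 = 5: Horner steps 1 → 0, so m(5) = 0.
  α_3 = 9: Horner steps 1 → 4, so m(9) = 4.
  α_4 = 7: Horner steps 1 → 2, so m(7) = 2.
  α_5 = 1: Horner steps 1 → 7, so m(1) = 7.
Codeword c = [10, 0, 4, 2, 7] ∈ F_11^5.


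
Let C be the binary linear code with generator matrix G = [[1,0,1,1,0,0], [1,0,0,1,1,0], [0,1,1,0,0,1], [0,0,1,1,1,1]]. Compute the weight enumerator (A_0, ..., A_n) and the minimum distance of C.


Weight distribution: A_0 = 1, A_2 = 3, A_3 = 8, A_4 = 3, A_6 = 1. Minimum distance d = 2.

Enumerate all 2^4 = 16 messages m ∈ F_2^4.
For each, compute codeword c = mG in F_2^6, then tally its weight.
  m = 0000 → c = 000000, weight = 0.
  m = 1000 → c = 101100, weight = 3.
  m = 0100 → c = 100110, weight = 3.
  m = 1100 → c = 001010, weight = 2.
  m = 0010 → c = 011001, weight = 3.
  m = 1010 → c = 110101, weight = 4.
  m = 0110 → c = 111111, weight = 6.
  m = 1110 → c = 010011, weight = 3.
  m = 0001 → c = 001111, weight = 4.
  m = 1001 → c = 100011, weight = 3.
  m = 0101 → c = 101001, weight = 3.
  m = 1101 → c = 000101, weight = 2.
  m = 0011 → c = 010110, weight = 3.
  m = 1011 → c = 111010, weight = 4.
  m = 0111 → c = 110000, weight = 2.
  m = 1111 → c = 011100, weight = 3.
Tally weights:
  weight 0: 1 codewords.
  weight 2: 3 codewords.
  weight 3: 8 codewords.
  weight 4: 3 codewords.
  weight 6: 1 codewords.
Minimum distance d = smallest w > 0 with A_w > 0 = 2.
Sanity: Σ A_w = 16 = 2^4 = 16 ✓.


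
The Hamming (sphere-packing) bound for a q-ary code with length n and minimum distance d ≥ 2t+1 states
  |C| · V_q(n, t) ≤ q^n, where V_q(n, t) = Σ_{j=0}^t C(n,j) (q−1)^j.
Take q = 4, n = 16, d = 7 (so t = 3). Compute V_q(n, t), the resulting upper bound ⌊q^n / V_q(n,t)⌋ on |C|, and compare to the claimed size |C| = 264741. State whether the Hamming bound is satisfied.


V_q(n, t) = 16249, q^n = 4294967296, Hamming bound = 264321, |C| = 264741 > bound (violated).

Step 1: Compute V_q(n, t) = Σ_{j=0}^3 C(n, j) (q−1)^j.
  j = 0: C(16,0)·(3)^0 = 1·1 = 1.
  j = 1: C(16,1)·(3)^1 = 16·3 = 48.
  j = 2: C(16,2)·(3)^2 = 120·9 = 1080.
  j = 3: C(16,3)·(3)^3 = 560·27 = 15120.
  V_q(n, t) = 1 + 48 + 1080 + 15120 = 16249.
Step 2: q^n = 4^16 = 4294967296.
Step 3: Hamming bound ⌊q^n / V_q(n,t)⌋ = ⌊4294967296/16249⌋ = 264321.
Step 4: Compare |C| = 264741 to 264321: violated.
The claimed |C| lies above the Hamming bound, so no 4-ary code of length 16 with d ≥ 7 can have 264741 codewords.


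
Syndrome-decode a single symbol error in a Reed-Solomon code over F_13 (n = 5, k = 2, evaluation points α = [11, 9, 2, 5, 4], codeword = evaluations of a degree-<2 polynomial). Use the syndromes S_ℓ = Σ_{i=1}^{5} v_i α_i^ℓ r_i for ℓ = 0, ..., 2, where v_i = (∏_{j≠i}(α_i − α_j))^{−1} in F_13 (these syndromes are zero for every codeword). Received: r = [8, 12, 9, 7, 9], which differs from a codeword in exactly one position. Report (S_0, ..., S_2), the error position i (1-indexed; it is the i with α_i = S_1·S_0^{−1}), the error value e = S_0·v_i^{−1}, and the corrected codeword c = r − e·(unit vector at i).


S = (9, 5, 10), error at position 3, error magnitude e = 9, c = [8, 12, 0, 7, 9].

Step 1: column multipliers v_i = (∏_{j≠i}(α_i − α_j))^{−1} mod 13.
  i = 1 (α = 11): (11−9)(11−2)(11−5)(11−4) = 2·9·6·7 = 756 ≡ 2, so v_1 = 2^{−1} = 7 (mod 13).
  i = 2 (α = 9): (9−11)(9−2)(9−5)(9−4) = (−2)·7·4·5 = −280 ≡ 6, so v_2 = 6^{−1} = 11 (mod 13).
  i = 3 (α = 2): (2−11)(2−9)(2−5)(2−4) = (−9)·(−7)·(−3)·(−2) = 378 ≡ 1, so v_3 = 1^{−1} = 1 (mod 13).
  i = 4 (α = 5): (5−11)(5−9)(5−2)(5−4) = (−6)·(−4)·3·1 = 72 ≡ 7, so v_4 = 7^{−1} = 2 (mod 13).
  i = 5 (α = 4): (4−11)(4−9)(4−2)(4−5) = (−7)·(−5)·2·(−1) = −70 ≡ 8, so v_5 = 8^{−1} = 5 (mod 13).
  v = [7, 11, 1, 2, 5].
Step 2: syndromes of r = [8, 12, 9, 7, 9] (all sums mod 13).
  S_0 = Σ v_i r_i = 7·8 + 11·12 + 1·9 + 2·7 + 5·9 = 256 ≡ 9.
  S_1 = Σ v_i α_i r_i = 7·11·8 + 11·9·12 + 1·2·9 + 2·5·7 + 5·4·9 = 2072 ≡ 5.
  α_i^2 mod 13 = [4, 3, 4, 12, 3].
  S_2 = Σ v_i α_i^2 r_i = 7·4·8 + 11·3·12 + 1·4·9 + 2·12·7 + 5·3·9 = 959 ≡ 10.
  S = (9, 5, 10) ≠ 0, so r is not a codeword (an error is present).
Step 3: locate the error. For a single error e at position i, S_ℓ = v_i·e·α_i^ℓ, so α_err = S_1/S_0.
  S_0^{−1} = 9^{−1} = 3 (mod 13), so α_err = 5·3 = 15 ≡ 2 = α_3. Error position i = 3.
  Consistency check: S_2/S_1 = 10·8 = 80 ≡ 2 = α_err ✓ (single-error assumption holds).
Step 4: error magnitude e = S_0/v_3 = S_0·∏_{j≠3}(α_3 − α_j) = 9·1 = 9 ≡ 9 (mod 13).
Step 5: correct position 3: c_3 = r_3 − e = 9 − 9 ≡ 0 (mod 13). Hence c = [8, 12, 0, 7, 9].
  Check: interpolating c through the α_i gives m(x) = 4 + 11·x (degree < 2) with m(α_i) = c_i for every i, so c is indeed a codeword.


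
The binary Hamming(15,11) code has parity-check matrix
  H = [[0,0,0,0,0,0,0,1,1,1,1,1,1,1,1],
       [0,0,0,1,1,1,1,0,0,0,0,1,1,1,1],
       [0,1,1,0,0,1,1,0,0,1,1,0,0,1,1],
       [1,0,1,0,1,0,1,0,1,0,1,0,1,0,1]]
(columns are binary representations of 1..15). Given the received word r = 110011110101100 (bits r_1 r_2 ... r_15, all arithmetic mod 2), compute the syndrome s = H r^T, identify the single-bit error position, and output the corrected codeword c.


s = (0, 1, 0, 0)^T, error position = 4, corrected codeword c = 110111110101100

Compute s = H r^T mod 2 one row at a time:
  s_1 = 1 + 0 + 1 + 0 + 1 + 1 + 0 + 0 = 4 ≡ 0 (mod 2).
  s_2 = 0 + 1 + 1 + 1 + 1 + 1 + 0 + 0 = 5 ≡ 1 (mod 2).
  s_3 = 1 + 0 + 1 + 1 + 1 + 0 + 0 + 0 = 4 ≡ 0 (mod 2).
  s_4 = 1 + 0 + 1 + 1 + 0 + 0 + 1 + 0 = 4 ≡ 0 (mod 2).
s = (0, 1, 0, 0)^T — this equals column 4 of H (binary 0100), so error is at position 4.
Correct: flip bit 4 of r = 110011110101100 to get c = 110111110101100.


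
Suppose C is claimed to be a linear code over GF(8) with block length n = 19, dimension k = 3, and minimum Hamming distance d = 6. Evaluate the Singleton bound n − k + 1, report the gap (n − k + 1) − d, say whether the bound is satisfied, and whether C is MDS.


Singleton RHS = n − k + 1 = 17, slack = 11, bound satisfied, not MDS.

Singleton bound: d ≤ n − k + 1.
Here n = 19, k = 3, so n − k + 1 = 17.
Given d = 6, check d ≤ 17: YES.
Slack = (n − k + 1) − d = 11.
The code is NOT MDS (slack = 11 > 0).
Description: the claimed parameters are [19, 3, 6]_8; such a code would be non-MDS.


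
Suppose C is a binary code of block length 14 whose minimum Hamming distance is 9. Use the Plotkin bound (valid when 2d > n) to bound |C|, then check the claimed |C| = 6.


Plotkin bound M ≤ 4; given |C| = 6 > bound (violated).

Check applicability: 2d = 18, n = 14.
2d − n = 4 > 0, so Plotkin applies.
Compute d/(2d−n) = 9/4 ≈ 2.2500.
⌊d/(2d−n)⌋ = 2.
Plotkin bound: M ≤ 2·2 = 4.
Given |C| = 6, check: VIOLATED.
This |C| is above the Plotkin bound, so no binary code with n = 14, d = 9 and 6 codewords exists.


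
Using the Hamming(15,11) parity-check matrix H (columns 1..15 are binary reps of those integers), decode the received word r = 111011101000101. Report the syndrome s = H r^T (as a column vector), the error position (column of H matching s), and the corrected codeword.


s = (1, 1, 1, 1)^T, error position = 15, corrected codeword c = 111011101000100

Compute s = H r^T mod 2 one row at a time:
  s_1 = 0 + 1 + 0 + 0 + 0 + 1 + 0 + 1 = 3 ≡ 1 (mod 2).
  s_2 = 0 + 1 + 1 + 1 + 0 + 1 + 0 + 1 = 5 ≡ 1 (mod 2).
  s_3 = 1 + 1 + 1 + 1 + 0 + 0 + 0 + 1 = 5 ≡ 1 (mod 2).
  s_4 = 1 + 1 + 1 + 1 + 1 + 0 + 1 + 1 = 7 ≡ 1 (mod 2).
s = (1, 1, 1, 1)^T — this equals column 15 of H (binary 1111), so error is at position 15.
Correct: flip bit 15 of r = 111011101000101 to get c = 111011101000100.


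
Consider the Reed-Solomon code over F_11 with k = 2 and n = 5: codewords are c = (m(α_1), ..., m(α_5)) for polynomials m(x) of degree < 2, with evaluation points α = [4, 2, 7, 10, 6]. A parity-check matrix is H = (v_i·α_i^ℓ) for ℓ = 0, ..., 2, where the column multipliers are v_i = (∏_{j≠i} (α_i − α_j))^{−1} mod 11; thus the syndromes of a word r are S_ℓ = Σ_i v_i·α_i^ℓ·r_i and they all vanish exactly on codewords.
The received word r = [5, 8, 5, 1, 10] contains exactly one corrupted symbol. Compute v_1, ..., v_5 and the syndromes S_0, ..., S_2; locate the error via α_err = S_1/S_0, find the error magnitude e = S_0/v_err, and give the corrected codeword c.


S = (8, 10, 7), error at position 1, error magnitude e = 7, c = [9, 8, 5, 1, 10].

Step 1: column multipliers v_i = (∏_{j≠i}(α_i − α_j))^{−1} mod 11.
  i = 1 (α = 4): (4−2)(4−7)(4−10)(4−6) = 2·(−3)·(−6)·(−2) = −72 ≡ 5, so v_1 = 5^{−1} = 9 (mod 11).
  i = 2 (α = 2): (2−4)(2−7)(2−10)(2−6) = (−2)·(−5)·(−8)·(−4) = 320 ≡ 1, so v_2 = 1^{−1} = 1 (mod 11).
  i = 3 (α = 7): (7−4)(7−2)(7−10)(7−6) = 3·5·(−3)·1 = −45 ≡ 10, so v_3 = 10^{−1} = 10 (mod 11).
  i = 4 (α = 10): (10−4)(10−2)(10−7)(10−6) = 6·8·3·4 = 576 ≡ 4, so v_4 = 4^{−1} = 3 (mod 11).
  i = 5 (α = 6): (6−4)(6−2)(6−7)(6−10) = 2·4·(−1)·(−4) = 32 ≡ 10, so v_5 = 10^{−1} = 10 (mod 11).
  v = [9, 1, 10, 3, 10].
Step 2: syndromes of r = [5, 8, 5, 1, 10] (all sums mod 11).
  S_0 = Σ v_i r_i = 9·5 + 1·8 + 10·5 + 3·1 + 10·10 = 206 ≡ 8.
  S_1 = Σ v_i α_i r_i = 9·4·5 + 1·2·8 + 10·7·5 + 3·10·1 + 10·6·10 = 1176 ≡ 10.
  α_i^2 mod 11 = [5, 4, 5, 1, 3].
  S_2 = Σ v_i α_i^2 r_i = 9·5·5 + 1·4·8 + 10·5·5 + 3·1·1 + 10·3·10 = 810 ≡ 7.
  S = (8, 10, 7) ≠ 0, so r is not a codeword (an error is present).
Step 3: locate the error. For a single error e at position i, S_ℓ = v_i·e·α_i^ℓ, so α_err = S_1/S_0.
  S_0^{−1} = 8^{−1} = 7 (mod 11), so α_err = 10·7 = 70 ≡ 4 = α_1. Error position i = 1.
  Consistency check: S_2/S_1 = 7·10 = 70 ≡ 4 = α_err ✓ (single-error assumption holds).
Step 4: error magnitude e = S_0/v_1 = S_0·∏_{j≠1}(α_1 − α_j) = 8·5 = 40 ≡ 7 (mod 11).
Step 5: correct position 1: c_1 = r_1 − e = 5 − 7 ≡ 9 (mod 11). Hence c = [9, 8, 5, 1, 10].
  Check: interpolating c through the α_i gives m(x) = 7 + 6·x (degree < 2) with m(α_i) = c_i for every i, so c is indeed a codeword.


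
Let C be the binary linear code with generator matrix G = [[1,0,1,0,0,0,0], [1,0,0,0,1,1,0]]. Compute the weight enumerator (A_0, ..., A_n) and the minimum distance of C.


Weight distribution: A_0 = 1, A_2 = 1, A_3 = 2. Minimum distance d = 2.

Enumerate all 2^2 = 4 messages m ∈ F_2^2.
For each, compute codeword c = mG in F_2^7, then tally its weight.
  m = 00 → c = 0000000, weight = 0.
  m = 10 → c = 1010000, weight = 2.
  m = 01 → c = 1000110, weight = 3.
  m = 11 → c = 0010110, weight = 3.
Tally weights:
  weight 0: 1 codewords.
  weight 2: 1 codewords.
  weight 3: 2 codewords.
Minimum distance d = smallest w > 0 with A_w > 0 = 2.
Sanity: Σ A_w = 4 = 2^2 = 4 ✓.


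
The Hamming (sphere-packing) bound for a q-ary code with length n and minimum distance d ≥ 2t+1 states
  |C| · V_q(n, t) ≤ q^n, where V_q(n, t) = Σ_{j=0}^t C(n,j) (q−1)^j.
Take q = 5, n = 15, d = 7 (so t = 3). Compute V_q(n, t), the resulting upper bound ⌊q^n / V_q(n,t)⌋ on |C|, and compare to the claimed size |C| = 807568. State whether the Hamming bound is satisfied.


V_q(n, t) = 30861, q^n = 30517578125, Hamming bound = 988871, |C| = 807568 ≤ bound (satisfied).

Step 1: Compute V_q(n, t) = Σ_{j=0}^3 C(n, j) (q−1)^j.
  j = 0: C(15,0)·(4)^0 = 1·1 = 1.
  j = 1: C(15,1)·(4)^1 = 15·4 = 60.
  j = 2: C(15,2)·(4)^2 = 105·16 = 1680.
  j = 3: C(15,3)·(4)^3 = 455·64 = 29120.
  V_q(n, t) = 1 + 60 + 1680 + 29120 = 30861.
Step 2: q^n = 5^15 = 30517578125.
Step 3: Hamming bound ⌊q^n / V_q(n,t)⌋ = ⌊30517578125/30861⌋ = 988871.
Step 4: Compare |C| = 807568 to 988871: satisfied.
The claimed |C| lies below the Hamming bound.


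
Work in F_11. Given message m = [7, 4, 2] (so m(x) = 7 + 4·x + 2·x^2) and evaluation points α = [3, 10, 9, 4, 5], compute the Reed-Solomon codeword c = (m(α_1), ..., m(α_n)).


c = [4, 5, 7, 0, 0]

Message polynomial: m(x) = 7 + 4·x + 2·x^2 (mod 11).
For each evaluation point α_i, compute m(α_i) mod 11:
  α_1 = 3: Horner steps 2 → 10 → 4, so m(3) = 4.
  α_2 = 10: Horner steps 2 → 2 → 5, so m(10) = 5.
  α_3 = 9: Horner steps 2 → 0 → 7, so m(9) = 7.
  α_4 = 4: Horner steps 2 → 1 → 0, so m(4) = 0.
  α_5 = 5: Horner steps 2 → 3 → 0, so m(5) = 0.
Codeword c = [4, 5, 7, 0, 0] ∈ F_11^5.


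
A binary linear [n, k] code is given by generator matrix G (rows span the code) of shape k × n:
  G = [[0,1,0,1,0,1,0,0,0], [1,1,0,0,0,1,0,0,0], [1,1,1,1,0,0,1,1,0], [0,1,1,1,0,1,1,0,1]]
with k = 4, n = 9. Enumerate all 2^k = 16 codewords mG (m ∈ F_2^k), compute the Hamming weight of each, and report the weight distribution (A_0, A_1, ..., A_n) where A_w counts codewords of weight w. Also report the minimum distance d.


Weight distribution: A_0 = 1, A_2 = 1, A_3 = 4, A_4 = 3, A_5 = 4, A_6 = 3. Minimum distance d = 2.

Enumerate all 2^4 = 16 messages m ∈ F_2^4.
For each, compute codeword c = mG in F_2^9, then tally its weight.
  m = 0000 → c = 000000000, weight = 0.
  m = 1000 → c = 010101000, weight = 3.
  m = 0100 → c = 110001000, weight = 3.
  m = 1100 → c = 100100000, weight = 2.
  m = 0010 → c = 111100110, weight = 6.
  m = 1010 → c = 101001110, weight = 5.
  m = 0110 → c = 001101110, weight = 5.
  m = 1110 → c = 011000110, weight = 4.
  m = 0001 → c = 011101101, weight = 6.
  m = 1001 → c = 001000101, weight = 3.
  m = 0101 → c = 101100101, weight = 5.
  m = 1101 → c = 111001101, weight = 6.
  m = 0011 → c = 100001011, weight = 4.
  m = 1011 → c = 110100011, weight = 5.
  m = 0111 → c = 010000011, weight = 3.
  m = 1111 → c = 000101011, weight = 4.
Tally weights:
  weight 0: 1 codewords.
  weight 2: 1 codewords.
  weight 3: 4 codewords.
  weight 4: 3 codewords.
  weight 5: 4 codewords.
  weight 6: 3 codewords.
Minimum distance d = smallest w > 0 with A_w > 0 = 2.
Sanity: Σ A_w = 16 = 2^4 = 16 ✓.


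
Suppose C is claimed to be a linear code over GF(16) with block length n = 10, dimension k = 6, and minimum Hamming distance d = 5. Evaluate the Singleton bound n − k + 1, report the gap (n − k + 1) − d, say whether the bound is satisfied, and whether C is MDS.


Singleton RHS = n − k + 1 = 5, slack = 0, bound satisfied, MDS.

Singleton bound: d ≤ n − k + 1.
Here n = 10, k = 6, so n − k + 1 = 5.
Given d = 5, check d ≤ 5: YES.
Slack = (n − k + 1) − d = 0.
The code is MDS (slack = 0).
Description: the claimed parameters are [10, 6, 5]_16; such a code would be MDS (meets Singleton bound).


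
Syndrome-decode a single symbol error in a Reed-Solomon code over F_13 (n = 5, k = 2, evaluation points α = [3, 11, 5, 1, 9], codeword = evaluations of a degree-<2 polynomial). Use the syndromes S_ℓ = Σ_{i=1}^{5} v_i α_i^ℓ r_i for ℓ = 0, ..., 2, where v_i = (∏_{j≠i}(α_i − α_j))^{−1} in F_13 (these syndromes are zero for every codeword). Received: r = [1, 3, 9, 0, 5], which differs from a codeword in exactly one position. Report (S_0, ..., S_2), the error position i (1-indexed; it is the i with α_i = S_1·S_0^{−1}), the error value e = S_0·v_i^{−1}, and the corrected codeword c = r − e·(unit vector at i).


S = (1, 3, 9), error at position 1, error magnitude e = 3, c = [11, 3, 9, 0, 5].

Step 1: column multipliers v_i = (∏_{j≠i}(α_i − α_j))^{−1} mod 13.
  i = 1 (α = 3): (3−11)(3−5)(3−1)(3−9) = (−8)·(−2)·2·(−6) = −192 ≡ 3, so v_1 = 3^{−1} = 9 (mod 13).
  i = 2 (α = 11): (11−3)(11−5)(11−1)(11−9) = 8·6·10·2 = 960 ≡ 11, so v_2 = 11^{−1} = 6 (mod 13).
  i = 3 (α = 5): (5−3)(5−11)(5−1)(5−9) = 2·(−6)·4·(−4) = 192 ≡ 10, so v_3 = 10^{−1} = 4 (mod 13).
  i = 4 (α = 1): (1−3)(1−11)(1−5)(1−9) = (−2)·(−10)·(−4)·(−8) = 640 ≡ 3, so v_4 = 3^{−1} = 9 (mod 13).
  i = 5 (α = 9): (9−3)(9−11)(9−5)(9−1) = 6·(−2)·4·8 = −384 ≡ 6, so v_5 = 6^{−1} = 11 (mod 13).
  v = [9, 6, 4, 9, 11].
Step 2: syndromes of r = [1, 3, 9, 0, 5] (all sums mod 13).
  S_0 = Σ v_i r_i = 9·1 + 6·3 + 4·9 + 9·0 + 11·5 = 118 ≡ 1.
  S_1 = Σ v_i α_i r_i = 9·3·1 + 6·11·3 + 4·5·9 + 9·1·0 + 11·9·5 = 900 ≡ 3.
  α_i^2 mod 13 = [9, 4, 12, 1, 3].
  S_2 = Σ v_i α_i^2 r_i = 9·9·1 + 6·4·3 + 4·12·9 + 9·1·0 + 11·3·5 = 750 ≡ 9.
  S = (1, 3, 9) ≠ 0, so r is not a codeword (an error is present).
Step 3: locate the error. For a single error e at position i, S_ℓ = v_i·e·α_i^ℓ, so α_err = S_1/S_0.
  S_0^{−1} = 1^{−1} = 1 (mod 13), so α_err = 3·1 = 3 ≡ 3 = α_1. Error position i = 1.
  Consistency check: S_2/S_1 = 9·9 = 81 ≡ 3 = α_err ✓ (single-error assumption holds).
Step 4: error magnitude e = S_0/v_1 = S_0·∏_{j≠1}(α_1 − α_j) = 1·3 = 3 ≡ 3 (mod 13).
Step 5: correct position 1: c_1 = r_1 − e = 1 − 3 ≡ 11 (mod 13). Hence c = [11, 3, 9, 0, 5].
  Check: interpolating c through the α_i gives m(x) = 1 + 12·x (degree < 2) with m(α_i) = c_i for every i, so c is indeed a codeword.


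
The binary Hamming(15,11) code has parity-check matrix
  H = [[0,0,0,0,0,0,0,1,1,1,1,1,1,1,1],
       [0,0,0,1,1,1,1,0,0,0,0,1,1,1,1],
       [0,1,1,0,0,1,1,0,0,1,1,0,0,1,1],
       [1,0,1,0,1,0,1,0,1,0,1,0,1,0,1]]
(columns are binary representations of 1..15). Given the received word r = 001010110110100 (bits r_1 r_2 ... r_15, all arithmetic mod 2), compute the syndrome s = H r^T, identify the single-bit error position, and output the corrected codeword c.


s = (0, 1, 0, 1)^T, error position = 5, corrected codeword c = 001000110110100

Compute s = H r^T mod 2 one row at a time:
  s_1 = 1 + 0 + 1 + 1 + 0 + 1 + 0 + 0 = 4 ≡ 0 (mod 2).
  s_2 = 0 + 1 + 0 + 1 + 0 + 1 + 0 + 0 = 3 ≡ 1 (mod 2).
  s_3 = 0 + 1 + 0 + 1 + 1 + 1 + 0 + 0 = 4 ≡ 0 (mod 2).
  s_4 = 0 + 1 + 1 + 1 + 0 + 1 + 1 + 0 = 5 ≡ 1 (mod 2).
s = (0, 1, 0, 1)^T — this equals column 5 of H (binary 0101), so error is at position 5.
Correct: flip bit 5 of r = 001010110110100 to get c = 001000110110100.


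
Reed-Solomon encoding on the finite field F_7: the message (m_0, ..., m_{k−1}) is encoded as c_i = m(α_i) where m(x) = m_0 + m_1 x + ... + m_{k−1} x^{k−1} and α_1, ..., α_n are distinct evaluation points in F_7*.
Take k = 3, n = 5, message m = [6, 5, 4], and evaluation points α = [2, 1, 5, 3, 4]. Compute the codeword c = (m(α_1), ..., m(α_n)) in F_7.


c = [4, 1, 5, 1, 6]

Message polynomial: m(x) = 6 + 5·x + 4·x^2 (mod 7).
For each evaluation point α_i, compute m(α_i) mod 7:
  α_1 = 2: Horner steps 4 → 6 → 4, so m(2) = 4.
  α_2 = 1: Horner steps 4 → 2 → 1, so m(1) = 1.
  α_3 = 5: Horner steps 4 → 4 → 5, so m(5) = 5.
  α_4 = 3: Horner steps 4 → 3 → 1, so m(3) = 1.
  α_5 = 4: Horner steps 4 → 0 → 6, so m(4) = 6.
Codeword c = [4, 1, 5, 1, 6] ∈ F_7^5.


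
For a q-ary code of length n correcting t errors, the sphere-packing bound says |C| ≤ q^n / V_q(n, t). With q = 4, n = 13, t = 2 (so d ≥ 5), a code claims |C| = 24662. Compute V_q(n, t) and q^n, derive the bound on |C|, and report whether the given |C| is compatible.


V_q(n, t) = 742, q^n = 67108864, Hamming bound = 90443, |C| = 24662 ≤ bound (satisfied).

Step 1: Compute V_q(n, t) = Σ_{j=0}^2 C(n, j) (q−1)^j.
  j = 0: C(13,0)·(3)^0 = 1·1 = 1.
  j = 1: C(13,1)·(3)^1 = 13·3 = 39.
  j = 2: C(13,2)·(3)^2 = 78·9 = 702.
  V_q(n, t) = 1 + 39 + 702 = 742.
Step 2: q^n = 4^13 = 67108864.
Step 3: Hamming bound ⌊q^n / V_q(n,t)⌋ = ⌊67108864/742⌋ = 90443.
Step 4: Compare |C| = 24662 to 90443: satisfied.
The claimed |C| lies below the Hamming bound.


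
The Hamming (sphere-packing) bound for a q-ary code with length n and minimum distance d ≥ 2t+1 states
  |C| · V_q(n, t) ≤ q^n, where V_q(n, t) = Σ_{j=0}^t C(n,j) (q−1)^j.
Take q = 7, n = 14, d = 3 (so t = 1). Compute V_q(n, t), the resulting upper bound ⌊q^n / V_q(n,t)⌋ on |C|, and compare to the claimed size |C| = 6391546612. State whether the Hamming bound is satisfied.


V_q(n, t) = 85, q^n = 678223072849, Hamming bound = 7979094974, |C| = 6391546612 ≤ bound (satisfied).

Step 1: Compute V_q(n, t) = Σ_{j=0}^1 C(n, j) (q−1)^j.
  j = 0: C(14,0)·(6)^0 = 1·1 = 1.
  j = 1: C(14,1)·(6)^1 = 14·6 = 84.
  V_q(n, t) = 1 + 84 = 85.
Step 2: q^n = 7^14 = 678223072849.
Step 3: Hamming bound ⌊q^n / V_q(n,t)⌋ = ⌊678223072849/85⌋ = 7979094974.
Step 4: Compare |C| = 6391546612 to 7979094974: satisfied.
The claimed |C| lies below the Hamming bound.


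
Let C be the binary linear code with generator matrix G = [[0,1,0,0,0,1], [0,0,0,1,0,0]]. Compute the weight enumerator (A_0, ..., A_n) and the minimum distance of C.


Weight distribution: A_0 = 1, A_1 = 1, A_2 = 1, A_3 = 1. Minimum distance d = 1.

Enumerate all 2^2 = 4 messages m ∈ F_2^2.
For each, compute codeword c = mG in F_2^6, then tally its weight.
  m = 00 → c = 000000, weight = 0.
  m = 10 → c = 010001, weight = 2.
  m = 01 → c = 000100, weight = 1.
  m = 11 → c = 010101, weight = 3.
Tally weights:
  weight 0: 1 codewords.
  weight 1: 1 codewords.
  weight 2: 1 codewords.
  weight 3: 1 codewords.
Minimum distance d = smallest w > 0 with A_w > 0 = 1.
Sanity: Σ A_w = 4 = 2^2 = 4 ✓.


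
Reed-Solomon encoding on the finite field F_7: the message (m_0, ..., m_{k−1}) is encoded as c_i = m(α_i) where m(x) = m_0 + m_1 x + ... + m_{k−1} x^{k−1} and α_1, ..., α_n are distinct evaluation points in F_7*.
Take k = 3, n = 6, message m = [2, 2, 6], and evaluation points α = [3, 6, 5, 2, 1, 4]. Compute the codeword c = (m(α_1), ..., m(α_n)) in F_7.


c = [6, 6, 1, 2, 3, 1]

Message polynomial: m(x) = 2 + 2·x + 6·x^2 (mod 7).
For each evaluation point α_i, compute m(α_i) mod 7:
  α_1 = 3: Horner steps 6 → 6 → 6, so m(3) = 6.
  α_2 = 6: Horner steps 6 → 3 → 6, so m(6) = 6.
  α_3 = 5: Horner steps 6 → 4 → 1, so m(5) = 1.
  α_4 = 2: Horner steps 6 → 0 → 2, so m(2) = 2.
  α_5 = 1: Horner steps 6 → 1 → 3, so m(1) = 3.
  α_6 = 4: Horner steps 6 → 5 → 1, so m(4) = 1.
Codeword c = [6, 6, 1, 2, 3, 1] ∈ F_7^6.
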